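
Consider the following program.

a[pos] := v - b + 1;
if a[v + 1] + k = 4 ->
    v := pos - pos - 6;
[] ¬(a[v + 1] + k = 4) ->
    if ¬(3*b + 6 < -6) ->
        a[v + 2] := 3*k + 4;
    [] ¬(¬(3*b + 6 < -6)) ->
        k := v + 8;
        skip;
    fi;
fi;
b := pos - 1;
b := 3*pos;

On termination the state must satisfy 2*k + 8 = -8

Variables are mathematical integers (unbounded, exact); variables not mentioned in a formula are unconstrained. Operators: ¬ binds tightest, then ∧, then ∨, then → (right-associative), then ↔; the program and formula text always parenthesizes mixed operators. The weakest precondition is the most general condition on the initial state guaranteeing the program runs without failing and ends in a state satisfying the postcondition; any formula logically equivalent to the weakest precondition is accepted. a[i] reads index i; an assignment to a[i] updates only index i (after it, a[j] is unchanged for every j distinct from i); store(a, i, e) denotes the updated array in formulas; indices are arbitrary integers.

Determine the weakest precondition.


Working backward. After the program, the postcondition 2*k + 8 = -8 must hold; in canonical form it is 2*k = -16.
Before b := 3*pos: 2*k = -16
Before b := pos - 1: 2*k = -16
Then branch requires 2*k = -16; else branch requires ((¬(3*b < -12)) → 2*k = -16) ∧ (3*b < -12 → 2*v = -32).
Before the if: (a[v + 1] + k = 4 → 2*k = -16) ∧ ((¬(a[v + 1] + k = 4)) → (((¬(3*b < -12)) → 2*k = -16) ∧ (3*b < -12 → 2*v = -32)))
Before a[pos] := v - b + 1: (store(a, pos, -b + v + 1)[v + 1] + k = 4 → 2*k = -16) ∧ ((¬(store(a, pos, -b + v + 1)[v + 1] + k = 4)) → (((¬(3*b < -12)) → 2*k = -16) ∧ (3*b < -12 → 2*v = -32)))
Answer: WP = (store(a, pos, -b + v + 1)[v + 1] + k = 4 → 2*k = -16) ∧ ((¬(store(a, pos, -b + v + 1)[v + 1] + k = 4)) → (((¬(3*b < -12)) → 2*k = -16) ∧ (3*b < -12 → 2*v = -32)))


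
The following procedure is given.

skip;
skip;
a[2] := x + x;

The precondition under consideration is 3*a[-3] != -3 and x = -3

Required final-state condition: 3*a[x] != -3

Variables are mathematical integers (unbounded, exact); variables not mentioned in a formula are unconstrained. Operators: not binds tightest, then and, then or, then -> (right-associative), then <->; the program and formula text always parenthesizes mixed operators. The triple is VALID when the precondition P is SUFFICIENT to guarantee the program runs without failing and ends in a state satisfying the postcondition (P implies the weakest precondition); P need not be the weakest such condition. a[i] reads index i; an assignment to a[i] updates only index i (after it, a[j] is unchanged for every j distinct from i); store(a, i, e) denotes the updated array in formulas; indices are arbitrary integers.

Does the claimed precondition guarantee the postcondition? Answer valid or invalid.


Working backward. After the program, 3*a[x] != -3 must hold.
Before a[2] := x + x: 3*store(a, 2, 2*x)[x] != -3
Before skip: 3*store(a, 2, 2*x)[x] != -3
Before skip: 3*store(a, 2, 2*x)[x] != -3
The weakest precondition is 3*store(a, 2, 2*x)[x] != -3.
Check whether 3*a[-3] != -3 and x = -3 implies it.
Every state satisfying the precondition satisfies the weakest precondition: the implication holds.
Answer: valid


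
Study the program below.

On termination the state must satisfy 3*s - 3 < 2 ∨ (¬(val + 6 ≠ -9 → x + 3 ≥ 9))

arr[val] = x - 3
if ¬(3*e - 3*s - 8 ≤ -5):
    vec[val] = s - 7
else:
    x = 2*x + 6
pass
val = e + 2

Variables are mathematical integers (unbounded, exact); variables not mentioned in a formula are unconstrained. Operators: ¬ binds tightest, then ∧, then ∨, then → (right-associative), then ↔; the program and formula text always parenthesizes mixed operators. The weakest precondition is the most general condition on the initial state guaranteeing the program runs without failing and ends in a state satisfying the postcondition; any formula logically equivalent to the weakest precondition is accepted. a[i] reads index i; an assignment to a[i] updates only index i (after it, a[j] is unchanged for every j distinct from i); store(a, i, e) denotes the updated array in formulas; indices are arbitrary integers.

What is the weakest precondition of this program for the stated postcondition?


Working backward. After the program, the postcondition 3*s - 3 < 2 ∨ (¬(val + 6 ≠ -9 → x + 3 ≥ 9)) must hold; in canonical form it is 3*s < 5 ∨ (¬(val ≠ -15 → x ≥ 6)).
Before val := e + 2: 3*s < 5 ∨ (¬(e ≠ -17 → x ≥ 6))
Before skip: 3*s < 5 ∨ (¬(e ≠ -17 → x ≥ 6))
Then branch requires 3*s < 5 ∨ (¬(e ≠ -17 → x ≥ 6)); else branch requires 3*s < 5 ∨ (¬(e ≠ -17 → 2*x ≥ 0)).
Before the if: ((¬(3*e ≤ 3*s + 3)) → (3*s < 5 ∨ (¬(e ≠ -17 → x ≥ 6)))) ∧ (3*e ≤ 3*s + 3 → (3*s < 5 ∨ (¬(e ≠ -17 → 2*x ≥ 0))))
Before arr[val] := x - 3: ((¬(3*e ≤ 3*s + 3)) → (3*s < 5 ∨ (¬(e ≠ -17 → x ≥ 6)))) ∧ (3*e ≤ 3*s + 3 → (3*s < 5 ∨ (¬(e ≠ -17 → 2*x ≥ 0))))
Answer: WP = ((¬(3*e ≤ 3*s + 3)) → (3*s < 5 ∨ (¬(e ≠ -17 → x ≥ 6)))) ∧ (3*e ≤ 3*s + 3 → (3*s < 5 ∨ (¬(e ≠ -17 → 2*x ≥ 0))))


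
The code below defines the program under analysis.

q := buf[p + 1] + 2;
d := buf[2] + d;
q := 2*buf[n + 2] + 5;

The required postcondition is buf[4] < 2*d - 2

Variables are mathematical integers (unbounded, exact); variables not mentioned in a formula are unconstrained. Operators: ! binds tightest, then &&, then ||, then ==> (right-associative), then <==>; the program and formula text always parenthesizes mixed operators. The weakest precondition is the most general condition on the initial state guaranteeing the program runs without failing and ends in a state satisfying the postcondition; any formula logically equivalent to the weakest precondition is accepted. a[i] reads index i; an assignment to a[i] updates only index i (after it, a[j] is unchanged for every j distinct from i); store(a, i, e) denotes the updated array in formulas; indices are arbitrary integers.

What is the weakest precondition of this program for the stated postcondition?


Working backward. After the program, buf[4] < 2*d - 2 must hold.
Before q := 2*buf[n + 2] + 5: buf[4] < 2*d - 2
Before d := buf[2] + d: buf[4] < 2*buf[2] + 2*d - 2
Before q := buf[p + 1] + 2: buf[4] < 2*buf[2] + 2*d - 2
Answer: WP = buf[4] < 2*buf[2] + 2*d - 2


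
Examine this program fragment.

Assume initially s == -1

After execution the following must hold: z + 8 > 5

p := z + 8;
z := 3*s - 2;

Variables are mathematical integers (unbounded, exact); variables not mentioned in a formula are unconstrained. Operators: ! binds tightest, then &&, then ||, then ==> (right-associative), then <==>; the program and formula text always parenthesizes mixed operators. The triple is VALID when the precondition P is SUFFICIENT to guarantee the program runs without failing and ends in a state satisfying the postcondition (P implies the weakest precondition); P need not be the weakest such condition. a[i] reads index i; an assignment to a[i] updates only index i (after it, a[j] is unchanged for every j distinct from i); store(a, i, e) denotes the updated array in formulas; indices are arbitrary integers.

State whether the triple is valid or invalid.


Working backward. After the program, the postcondition z + 8 > 5 must hold; in canonical form it is z > -3.
Before z := 3*s - 2: 3*s > -1
Before p := z + 8: 3*s > -1
The weakest precondition is 3*s > -1.
Check whether s == -1 implies it.
Countermodel: at the initial state s = -1, the precondition holds but the weakest precondition fails.
Answer: invalid


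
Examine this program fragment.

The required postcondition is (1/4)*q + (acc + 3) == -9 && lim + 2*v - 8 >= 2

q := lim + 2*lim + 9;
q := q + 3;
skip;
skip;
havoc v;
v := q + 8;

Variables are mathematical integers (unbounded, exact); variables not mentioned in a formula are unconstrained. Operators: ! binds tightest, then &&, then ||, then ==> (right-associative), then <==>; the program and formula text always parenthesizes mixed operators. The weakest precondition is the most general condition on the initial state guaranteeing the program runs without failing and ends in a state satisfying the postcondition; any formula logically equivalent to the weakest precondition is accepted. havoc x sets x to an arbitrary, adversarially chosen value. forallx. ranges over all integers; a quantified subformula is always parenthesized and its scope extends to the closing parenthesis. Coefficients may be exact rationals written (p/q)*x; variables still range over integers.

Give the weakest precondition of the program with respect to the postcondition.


Working backward. After the program, the postcondition (1/4)*q + (acc + 3) == -9 && lim + 2*v - 8 >= 2 must hold; in canonical form it is acc + (1/4)*q == -12 && lim + 2*v >= 10.
Before v := q + 8: acc + (1/4)*q == -12 && lim + 2*q >= -6
Before havoc v: acc + (1/4)*q == -12 && lim + 2*q >= -6
Before skip: acc + (1/4)*q == -12 && lim + 2*q >= -6
Before skip: acc + (1/4)*q == -12 && lim + 2*q >= -6
Before q := q + 3: acc + (1/4)*q == -51/4 && lim + 2*q >= -12
Before q := lim + 2*lim + 9: acc + (3/4)*lim == -15 && 7*lim >= -30
Answer: WP = acc + (3/4)*lim == -15 && 7*lim >= -30


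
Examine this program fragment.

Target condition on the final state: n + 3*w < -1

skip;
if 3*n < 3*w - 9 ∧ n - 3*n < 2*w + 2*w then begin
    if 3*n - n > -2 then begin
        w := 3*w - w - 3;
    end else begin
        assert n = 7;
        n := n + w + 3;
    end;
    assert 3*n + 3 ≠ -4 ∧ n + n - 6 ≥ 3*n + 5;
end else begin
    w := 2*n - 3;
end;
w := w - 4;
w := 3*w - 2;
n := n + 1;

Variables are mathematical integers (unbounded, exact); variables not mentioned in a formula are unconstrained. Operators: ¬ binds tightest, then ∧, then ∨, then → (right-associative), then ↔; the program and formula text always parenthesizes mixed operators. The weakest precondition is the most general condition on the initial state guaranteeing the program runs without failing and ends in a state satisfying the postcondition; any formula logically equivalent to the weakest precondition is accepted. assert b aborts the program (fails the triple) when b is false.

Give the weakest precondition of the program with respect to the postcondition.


Working backward. After the program, n + 3*w < -1 must hold.
Before n := n + 1: n + 3*w < -2
Before w := 3*w - 2: n + 9*w < 4
Before w := w - 4: n + 9*w < 40
Then branch requires (2*n > -2 → (3*n ≠ -7 ∧ n ≤ -11 ∧ n + 18*w < 67)) ∧ ((¬(2*n > -2)) → (n = 7 ∧ 3*n + 3*w ≠ -16 ∧ n + w ≤ -14 ∧ n + 10*w < 37)); else branch requires 19*n < 67.
Before the if: ((3*n < 3*w - 9 ∧ 2*n + 4*w > 0) → ((2*n > -2 → (3*n ≠ -7 ∧ n ≤ -11 ∧ n + 18*w < 67)) ∧ ((¬(2*n > -2)) → (n = 7 ∧ 3*n + 3*w ≠ -16 ∧ n + w ≤ -14 ∧ n + 10*w < 37)))) ∧ ((¬(3*n < 3*w - 9 ∧ 2*n + 4*w > 0)) → 19*n < 67)
Before skip: ((3*n < 3*w - 9 ∧ 2*n + 4*w > 0) → ((2*n > -2 → (3*n ≠ -7 ∧ n ≤ -11 ∧ n + 18*w < 67)) ∧ ((¬(2*n > -2)) → (n = 7 ∧ 3*n + 3*w ≠ -16 ∧ n + w ≤ -14 ∧ n + 10*w < 37)))) ∧ ((¬(3*n < 3*w - 9 ∧ 2*n + 4*w > 0)) → 19*n < 67)
Answer: WP = ((3*n < 3*w - 9 ∧ 2*n + 4*w > 0) → ((2*n > -2 → (3*n ≠ -7 ∧ n ≤ -11 ∧ n + 18*w < 67)) ∧ ((¬(2*n > -2)) → (n = 7 ∧ 3*n + 3*w ≠ -16 ∧ n + w ≤ -14 ∧ n + 10*w < 37)))) ∧ ((¬(3*n < 3*w - 9 ∧ 2*n + 4*w > 0)) → 19*n < 67)


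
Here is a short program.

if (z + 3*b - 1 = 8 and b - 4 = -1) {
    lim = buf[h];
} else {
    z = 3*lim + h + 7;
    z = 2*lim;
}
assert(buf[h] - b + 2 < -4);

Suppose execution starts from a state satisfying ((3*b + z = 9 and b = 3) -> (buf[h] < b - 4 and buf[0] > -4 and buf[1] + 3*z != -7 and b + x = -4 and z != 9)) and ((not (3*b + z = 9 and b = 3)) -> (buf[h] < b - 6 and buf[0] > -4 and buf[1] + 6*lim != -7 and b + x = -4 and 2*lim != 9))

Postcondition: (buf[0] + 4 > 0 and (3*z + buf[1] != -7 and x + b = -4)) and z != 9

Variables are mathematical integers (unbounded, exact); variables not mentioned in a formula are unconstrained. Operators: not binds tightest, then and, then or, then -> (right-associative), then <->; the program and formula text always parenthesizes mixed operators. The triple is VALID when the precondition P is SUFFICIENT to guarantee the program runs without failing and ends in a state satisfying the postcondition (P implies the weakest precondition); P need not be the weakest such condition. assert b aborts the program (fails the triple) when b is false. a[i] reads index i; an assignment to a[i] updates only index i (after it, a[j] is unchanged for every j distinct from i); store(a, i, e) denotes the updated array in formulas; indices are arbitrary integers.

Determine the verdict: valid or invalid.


Working backward. After the program, the postcondition (buf[0] + 4 > 0 and (3*z + buf[1] != -7 and x + b = -4)) and z != 9 must hold; in canonical form it is buf[0] > -4 and buf[1] + 3*z != -7 and b + x = -4 and z != 9.
Before assert buf[h] - b + 2 < -4: buf[h] < b - 6 and buf[0] > -4 and buf[1] + 3*z != -7 and b + x = -4 and z != 9
Then branch requires buf[h] < b - 6 and buf[0] > -4 and buf[1] + 3*z != -7 and b + x = -4 and z != 9; else branch requires buf[h] < b - 6 and buf[0] > -4 and buf[1] + 6*lim != -7 and b + x = -4 and 2*lim != 9.
Before the if: ((3*b + z = 9 and b = 3) -> (buf[h] < b - 6 and buf[0] > -4 and buf[1] + 3*z != -7 and b + x = -4 and z != 9)) and ((not (3*b + z = 9 and b = 3)) -> (buf[h] < b - 6 and buf[0] > -4 and buf[1] + 6*lim != -7 and b + x = -4 and 2*lim != 9))
The weakest precondition is ((3*b + z = 9 and b = 3) -> (buf[h] < b - 6 and buf[0] > -4 and buf[1] + 3*z != -7 and b + x = -4 and z != 9)) and ((not (3*b + z = 9 and b = 3)) -> (buf[h] < b - 6 and buf[0] > -4 and buf[1] + 6*lim != -7 and b + x = -4 and 2*lim != 9)).
Check whether ((3*b + z = 9 and b = 3) -> (buf[h] < b - 4 and buf[0] > -4 and buf[1] + 3*z != -7 and b + x = -4 and z != 9)) and ((not (3*b + z = 9 and b = 3)) -> (buf[h] < b - 6 and buf[0] > -4 and buf[1] + 6*lim != -7 and b + x = -4 and 2*lim != 9)) implies it.
Countermodel: at the initial state b = 3, buf = {[0] = 17422, [1] = 3, [2] = -2, elsewhere -2}, h = 2, lim = 0, x = -7, z = 0, the precondition holds but the weakest precondition fails.
Answer: invalid


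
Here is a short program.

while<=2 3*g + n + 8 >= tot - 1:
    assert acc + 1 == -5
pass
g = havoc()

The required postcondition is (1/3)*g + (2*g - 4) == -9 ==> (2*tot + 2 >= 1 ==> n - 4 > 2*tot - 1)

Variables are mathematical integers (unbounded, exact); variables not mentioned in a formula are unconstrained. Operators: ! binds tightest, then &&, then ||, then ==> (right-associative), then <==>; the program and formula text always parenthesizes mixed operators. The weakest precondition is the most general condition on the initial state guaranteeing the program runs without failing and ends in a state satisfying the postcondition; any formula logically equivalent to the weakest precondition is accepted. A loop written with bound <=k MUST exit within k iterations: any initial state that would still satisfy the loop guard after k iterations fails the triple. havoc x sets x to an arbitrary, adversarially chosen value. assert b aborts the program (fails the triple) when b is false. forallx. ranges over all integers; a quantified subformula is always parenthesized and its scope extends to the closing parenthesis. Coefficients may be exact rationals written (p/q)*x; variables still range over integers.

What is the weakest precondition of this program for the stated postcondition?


Working backward. After the program, the postcondition (1/3)*g + (2*g - 4) == -9 ==> (2*tot + 2 >= 1 ==> n - 4 > 2*tot - 1) must hold; in canonical form it is (7/3)*g == -5 ==> (2*tot >= -1 ==> n > 2*tot + 3).
Before havoc g: forall g_1. ((7/3)*g_1 == -5 ==> (2*tot >= -1 ==> n > 2*tot + 3))
Before skip: forall g_1. ((7/3)*g_1 == -5 ==> (2*tot >= -1 ==> n > 2*tot + 3))
Before the loop (bound <=2), unroll the exhaustion recursion (WP_0 = exit-now case; WP_j = one more guarded iteration, up to j = 2):
  WP_0: (!(3*g + n >= tot - 9)) && (forall g_1. ((7/3)*g_1 == -5 ==> (2*tot >= -1 ==> n > 2*tot + 3)))
  WP_1: (3*g + n >= tot - 9 ==> (acc == -6 && (!(3*g + n >= tot - 9)) && (forall g_1. ((7/3)*g_1 == -5 ==> (2*tot >= -1 ==> n > 2*tot + 3))))) && ((!(3*g + n >= tot - 9)) ==> (forall g_1. ((7/3)*g_1 == -5 ==> (2*tot >= -1 ==> n > 2*tot + 3))))
  WP_2: (3*g + n >= tot - 9 ==> (acc == -6 && (3*g + n >= tot - 9 ==> (acc == -6 && (!(3*g + n >= tot - 9)) && (forall g_1. ((7/3)*g_1 == -5 ==> (2*tot >= -1 ==> n > 2*tot + 3))))) && ((!(3*g + n >= tot - 9)) ==> (forall g_1. ((7/3)*g_1 == -5 ==> (2*tot >= -1 ==> n > 2*tot + 3)))))) && ((!(3*g + n >= tot - 9)) ==> (forall g_1. ((7/3)*g_1 == -5 ==> (2*tot >= -1 ==> n > 2*tot + 3))))
So before the loop: (3*g + n >= tot - 9 ==> (acc == -6 && (3*g + n >= tot - 9 ==> (acc == -6 && (!(3*g + n >= tot - 9)) && (forall g_1. ((7/3)*g_1 == -5 ==> (2*tot >= -1 ==> n > 2*tot + 3))))) && ((!(3*g + n >= tot - 9)) ==> (forall g_1. ((7/3)*g_1 == -5 ==> (2*tot >= -1 ==> n > 2*tot + 3)))))) && ((!(3*g + n >= tot - 9)) ==> (forall g_1. ((7/3)*g_1 == -5 ==> (2*tot >= -1 ==> n > 2*tot + 3))))
Answer: WP = (3*g + n >= tot - 9 ==> (acc == -6 && (3*g + n >= tot - 9 ==> (acc == -6 && (!(3*g + n >= tot - 9)) && (forall g_1. ((7/3)*g_1 == -5 ==> (2*tot >= -1 ==> n > 2*tot + 3))))) && ((!(3*g + n >= tot - 9)) ==> (forall g_1. ((7/3)*g_1 == -5 ==> (2*tot >= -1 ==> n > 2*tot + 3)))))) && ((!(3*g + n >= tot - 9)) ==> (forall g_1. ((7/3)*g_1 == -5 ==> (2*tot >= -1 ==> n > 2*tot + 3))))


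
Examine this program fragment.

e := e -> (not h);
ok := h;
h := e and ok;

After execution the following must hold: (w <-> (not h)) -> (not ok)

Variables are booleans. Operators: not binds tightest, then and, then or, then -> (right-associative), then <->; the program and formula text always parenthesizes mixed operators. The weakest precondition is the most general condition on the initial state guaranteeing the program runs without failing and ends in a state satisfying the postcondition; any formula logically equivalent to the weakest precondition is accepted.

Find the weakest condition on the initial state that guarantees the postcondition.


Working backward. After the program, (w <-> (not h)) -> (not ok) must hold.
Before h := e and ok: (w <-> (not (e and ok))) -> (not ok)
Before ok := h: (w <-> (not (e and h))) -> (not h)
Before e := e -> (not h): (w <-> (not ((e -> (not h)) and h))) -> (not h)
Answer: WP = (w <-> (not ((e -> (not h)) and h))) -> (not h)


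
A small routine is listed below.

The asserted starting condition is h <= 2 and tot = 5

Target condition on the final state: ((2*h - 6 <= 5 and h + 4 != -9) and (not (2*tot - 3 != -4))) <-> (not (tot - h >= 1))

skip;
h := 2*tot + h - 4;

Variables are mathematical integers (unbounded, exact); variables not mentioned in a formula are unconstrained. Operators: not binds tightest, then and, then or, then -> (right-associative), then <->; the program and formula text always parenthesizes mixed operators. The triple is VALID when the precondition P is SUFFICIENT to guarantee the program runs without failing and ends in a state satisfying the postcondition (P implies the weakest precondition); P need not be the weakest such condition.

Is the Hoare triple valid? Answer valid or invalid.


Working backward. After the program, the postcondition ((2*h - 6 <= 5 and h + 4 != -9) and (not (2*tot - 3 != -4))) <-> (not (tot - h >= 1)) must hold; in canonical form it is (2*h <= 11 and h != -13 and (not (2*tot != -1))) <-> (not (tot >= h + 1)).
Before h := 2*tot + h - 4: (2*h + 4*tot <= 19 and h + 2*tot != -9 and (not (2*tot != -1))) <-> (not (h + tot <= 3))
Before skip: (2*h + 4*tot <= 19 and h + 2*tot != -9 and (not (2*tot != -1))) <-> (not (h + tot <= 3))
The weakest precondition is (2*h + 4*tot <= 19 and h + 2*tot != -9 and (not (2*tot != -1))) <-> (not (h + tot <= 3)).
Check whether h <= 2 and tot = 5 implies it.
Countermodel: at the initial state h = -1, tot = 5, the precondition holds but the weakest precondition fails.
Answer: invalid


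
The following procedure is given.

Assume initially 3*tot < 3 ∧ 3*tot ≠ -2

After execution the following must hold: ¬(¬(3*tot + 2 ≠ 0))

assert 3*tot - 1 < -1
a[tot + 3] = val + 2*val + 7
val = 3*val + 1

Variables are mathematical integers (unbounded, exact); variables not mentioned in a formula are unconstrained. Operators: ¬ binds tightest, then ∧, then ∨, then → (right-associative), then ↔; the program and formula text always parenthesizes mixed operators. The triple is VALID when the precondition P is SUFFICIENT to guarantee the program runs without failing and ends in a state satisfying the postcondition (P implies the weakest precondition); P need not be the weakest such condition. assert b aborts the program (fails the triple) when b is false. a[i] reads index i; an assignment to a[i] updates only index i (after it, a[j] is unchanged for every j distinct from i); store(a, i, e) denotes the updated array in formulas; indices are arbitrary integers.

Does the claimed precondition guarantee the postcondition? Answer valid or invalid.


Working backward. After the program, the postcondition ¬(¬(3*tot + 2 ≠ 0)) must hold; in canonical form it is 3*tot ≠ -2.
Before val := 3*val + 1: 3*tot ≠ -2
Before a[tot + 3] := val + 2*val + 7: 3*tot ≠ -2
Before assert 3*tot - 1 < -1: 3*tot < 0 ∧ 3*tot ≠ -2
The weakest precondition is 3*tot < 0 ∧ 3*tot ≠ -2.
Check whether 3*tot < 3 ∧ 3*tot ≠ -2 implies it.
Countermodel: at the initial state tot = 0, the precondition holds but the weakest precondition fails.
Answer: invalid


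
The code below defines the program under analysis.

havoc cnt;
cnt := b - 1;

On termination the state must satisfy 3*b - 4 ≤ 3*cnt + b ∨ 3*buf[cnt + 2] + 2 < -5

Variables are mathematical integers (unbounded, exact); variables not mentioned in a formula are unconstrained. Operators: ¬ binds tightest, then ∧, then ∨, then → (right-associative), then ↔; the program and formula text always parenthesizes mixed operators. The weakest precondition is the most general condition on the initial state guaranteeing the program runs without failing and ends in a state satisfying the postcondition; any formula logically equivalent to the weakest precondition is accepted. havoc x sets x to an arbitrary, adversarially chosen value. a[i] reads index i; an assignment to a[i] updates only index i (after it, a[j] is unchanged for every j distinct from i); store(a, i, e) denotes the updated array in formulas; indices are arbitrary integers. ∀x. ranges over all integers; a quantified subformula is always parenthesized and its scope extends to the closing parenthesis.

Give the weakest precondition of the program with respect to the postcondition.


Working backward. After the program, the postcondition 3*b - 4 ≤ 3*cnt + b ∨ 3*buf[cnt + 2] + 2 < -5 must hold; in canonical form it is 2*b ≤ 3*cnt + 4 ∨ 3*buf[cnt + 2] < -7.
Before cnt := b - 1: b ≥ -1 ∨ 3*buf[b + 1] < -7
Before havoc cnt: b ≥ -1 ∨ 3*buf[b + 1] < -7
Answer: WP = b ≥ -1 ∨ 3*buf[b + 1] < -7


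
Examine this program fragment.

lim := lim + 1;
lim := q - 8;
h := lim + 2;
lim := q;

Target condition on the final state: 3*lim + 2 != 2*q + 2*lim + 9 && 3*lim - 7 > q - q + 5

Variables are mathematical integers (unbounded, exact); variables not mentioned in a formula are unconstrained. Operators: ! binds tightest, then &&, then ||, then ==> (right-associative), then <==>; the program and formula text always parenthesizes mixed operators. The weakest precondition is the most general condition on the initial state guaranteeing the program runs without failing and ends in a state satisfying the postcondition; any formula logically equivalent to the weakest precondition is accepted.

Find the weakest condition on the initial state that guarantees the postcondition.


Working backward. After the program, the postcondition 3*lim + 2 != 2*q + 2*lim + 9 && 3*lim - 7 > q - q + 5 must hold; in canonical form it is lim != 2*q + 7 && 3*lim > 12.
Before lim := q: q != -7 && 3*q > 12
Before h := lim + 2: q != -7 && 3*q > 12
Before lim := q - 8: q != -7 && 3*q > 12
Before lim := lim + 1: q != -7 && 3*q > 12
Answer: WP = q != -7 && 3*q > 12


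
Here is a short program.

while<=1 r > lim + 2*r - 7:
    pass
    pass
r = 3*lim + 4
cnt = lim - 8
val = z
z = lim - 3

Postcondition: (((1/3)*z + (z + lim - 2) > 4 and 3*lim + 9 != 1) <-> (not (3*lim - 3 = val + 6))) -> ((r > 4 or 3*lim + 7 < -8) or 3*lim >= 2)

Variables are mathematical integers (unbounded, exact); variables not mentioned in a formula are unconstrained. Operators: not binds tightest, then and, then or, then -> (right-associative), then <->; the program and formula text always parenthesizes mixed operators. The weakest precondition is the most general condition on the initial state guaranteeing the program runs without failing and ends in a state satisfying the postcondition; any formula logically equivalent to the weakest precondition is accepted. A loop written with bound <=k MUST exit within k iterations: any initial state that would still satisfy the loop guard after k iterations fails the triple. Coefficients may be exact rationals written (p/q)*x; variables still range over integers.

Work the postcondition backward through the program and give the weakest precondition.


Working backward. After the program, the postcondition (((1/3)*z + (z + lim - 2) > 4 and 3*lim + 9 != 1) <-> (not (3*lim - 3 = val + 6))) -> ((r > 4 or 3*lim + 7 < -8) or 3*lim >= 2) must hold; in canonical form it is ((lim + (4/3)*z > 6 and 3*lim != -8) <-> (not (3*lim = val + 9))) -> (r > 4 or 3*lim < -15 or 3*lim >= 2).
Before z := lim - 3: (((7/3)*lim > 10 and 3*lim != -8) <-> (not (3*lim = val + 9))) -> (r > 4 or 3*lim < -15 or 3*lim >= 2)
Before val := z: (((7/3)*lim > 10 and 3*lim != -8) <-> (not (3*lim = z + 9))) -> (r > 4 or 3*lim < -15 or 3*lim >= 2)
Before cnt := lim - 8: (((7/3)*lim > 10 and 3*lim != -8) <-> (not (3*lim = z + 9))) -> (r > 4 or 3*lim < -15 or 3*lim >= 2)
Before r := 3*lim + 4: (((7/3)*lim > 10 and 3*lim != -8) <-> (not (3*lim = z + 9))) -> (3*lim > 0 or 3*lim < -15 or 3*lim >= 2)
Before the loop (bound <=1), unroll the exhaustion recursion (WP_0 = exit-now case; WP_j = one more guarded iteration, up to j = 1):
  WP_0: (not (lim + r < 7)) and ((((7/3)*lim > 10 and 3*lim != -8) <-> (not (3*lim = z + 9))) -> (3*lim > 0 or 3*lim < -15 or 3*lim >= 2))
  WP_1: (lim + r < 7 -> ((not (lim + r < 7)) and ((((7/3)*lim > 10 and 3*lim != -8) <-> (not (3*lim = z + 9))) -> (3*lim > 0 or 3*lim < -15 or 3*lim >= 2)))) and ((not (lim + r < 7)) -> ((((7/3)*lim > 10 and 3*lim != -8) <-> (not (3*lim = z + 9))) -> (3*lim > 0 or 3*lim < -15 or 3*lim >= 2)))
So before the loop: (lim + r < 7 -> ((not (lim + r < 7)) and ((((7/3)*lim > 10 and 3*lim != -8) <-> (not (3*lim = z + 9))) -> (3*lim > 0 or 3*lim < -15 or 3*lim >= 2)))) and ((not (lim + r < 7)) -> ((((7/3)*lim > 10 and 3*lim != -8) <-> (not (3*lim = z + 9))) -> (3*lim > 0 or 3*lim < -15 or 3*lim >= 2)))
Answer: WP = (lim + r < 7 -> ((not (lim + r < 7)) and ((((7/3)*lim > 10 and 3*lim != -8) <-> (not (3*lim = z + 9))) -> (3*lim > 0 or 3*lim < -15 or 3*lim >= 2)))) and ((not (lim + r < 7)) -> ((((7/3)*lim > 10 and 3*lim != -8) <-> (not (3*lim = z + 9))) -> (3*lim > 0 or 3*lim < -15 or 3*lim >= 2)))


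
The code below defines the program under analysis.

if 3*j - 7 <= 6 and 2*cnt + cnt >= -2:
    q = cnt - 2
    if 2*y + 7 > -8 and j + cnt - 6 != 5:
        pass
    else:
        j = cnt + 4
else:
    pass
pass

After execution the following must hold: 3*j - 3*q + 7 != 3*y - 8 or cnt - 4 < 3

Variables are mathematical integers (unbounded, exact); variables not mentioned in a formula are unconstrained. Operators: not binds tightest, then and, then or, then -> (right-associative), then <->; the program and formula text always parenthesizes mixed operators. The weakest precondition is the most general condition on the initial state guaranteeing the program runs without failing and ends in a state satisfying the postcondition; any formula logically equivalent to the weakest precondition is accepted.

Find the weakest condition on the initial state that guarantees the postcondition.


Working backward. After the program, the postcondition 3*j - 3*q + 7 != 3*y - 8 or cnt - 4 < 3 must hold; in canonical form it is 3*j != 3*q + 3*y - 15 or cnt < 7.
Before skip: 3*j != 3*q + 3*y - 15 or cnt < 7
Then branch requires ((2*y > -15 and cnt + j != 11) -> (3*j != 3*cnt + 3*y - 21 or cnt < 7)) and ((not (2*y > -15 and cnt + j != 11)) -> (3*y != 33 or cnt < 7)); else branch requires 3*j != 3*q + 3*y - 15 or cnt < 7.
Before the if: ((3*j <= 13 and 3*cnt >= -2) -> (((2*y > -15 and cnt + j != 11) -> (3*j != 3*cnt + 3*y - 21 or cnt < 7)) and ((not (2*y > -15 and cnt + j != 11)) -> (3*y != 33 or cnt < 7)))) and ((not (3*j <= 13 and 3*cnt >= -2)) -> (3*j != 3*q + 3*y - 15 or cnt < 7))
Answer: WP = ((3*j <= 13 and 3*cnt >= -2) -> (((2*y > -15 and cnt + j != 11) -> (3*j != 3*cnt + 3*y - 21 or cnt < 7)) and ((not (2*y > -15 and cnt + j != 11)) -> (3*y != 33 or cnt < 7)))) and ((not (3*j <= 13 and 3*cnt >= -2)) -> (3*j != 3*q + 3*y - 15 or cnt < 7))


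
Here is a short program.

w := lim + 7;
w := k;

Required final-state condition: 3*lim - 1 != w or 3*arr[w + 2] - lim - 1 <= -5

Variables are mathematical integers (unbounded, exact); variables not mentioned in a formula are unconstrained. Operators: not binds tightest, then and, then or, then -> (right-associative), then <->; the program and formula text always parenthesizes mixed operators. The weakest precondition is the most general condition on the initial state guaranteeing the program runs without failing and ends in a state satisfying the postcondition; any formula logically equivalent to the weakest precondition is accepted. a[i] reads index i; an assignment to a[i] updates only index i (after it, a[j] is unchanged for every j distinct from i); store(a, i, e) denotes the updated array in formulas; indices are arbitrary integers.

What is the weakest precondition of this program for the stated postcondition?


Working backward. After the program, the postcondition 3*lim - 1 != w or 3*arr[w + 2] - lim - 1 <= -5 must hold; in canonical form it is 3*lim != w + 1 or 3*arr[w + 2] <= lim - 4.
Before w := k: 3*lim != k + 1 or 3*arr[k + 2] <= lim - 4
Before w := lim + 7: 3*lim != k + 1 or 3*arr[k + 2] <= lim - 4
Answer: WP = 3*lim != k + 1 or 3*arr[k + 2] <= lim - 4


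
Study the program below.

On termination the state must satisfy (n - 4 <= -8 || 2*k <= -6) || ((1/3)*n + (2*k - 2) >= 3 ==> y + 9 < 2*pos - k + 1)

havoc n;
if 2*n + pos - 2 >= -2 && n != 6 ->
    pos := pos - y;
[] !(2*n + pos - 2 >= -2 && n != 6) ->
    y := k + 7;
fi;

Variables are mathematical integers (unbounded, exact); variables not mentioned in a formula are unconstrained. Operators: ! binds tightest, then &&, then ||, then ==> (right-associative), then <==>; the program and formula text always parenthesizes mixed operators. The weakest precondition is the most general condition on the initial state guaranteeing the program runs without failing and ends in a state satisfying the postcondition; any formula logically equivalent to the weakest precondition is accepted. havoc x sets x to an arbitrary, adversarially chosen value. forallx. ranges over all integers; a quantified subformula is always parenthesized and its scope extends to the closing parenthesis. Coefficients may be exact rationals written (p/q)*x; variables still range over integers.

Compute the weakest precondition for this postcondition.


Working backward. After the program, the postcondition (n - 4 <= -8 || 2*k <= -6) || ((1/3)*n + (2*k - 2) >= 3 ==> y + 9 < 2*pos - k + 1) must hold; in canonical form it is n <= -4 || 2*k <= -6 || (2*k + (1/3)*n >= 5 ==> k + y < 2*pos - 8).
Then branch requires n <= -4 || 2*k <= -6 || (2*k + (1/3)*n >= 5 ==> k + 3*y < 2*pos - 8); else branch requires n <= -4 || 2*k <= -6 || (2*k + (1/3)*n >= 5 ==> 2*k < 2*pos - 15).
Before the if: ((2*n + pos >= 0 && n != 6) ==> (n <= -4 || 2*k <= -6 || (2*k + (1/3)*n >= 5 ==> k + 3*y < 2*pos - 8))) && ((!(2*n + pos >= 0 && n != 6)) ==> (n <= -4 || 2*k <= -6 || (2*k + (1/3)*n >= 5 ==> 2*k < 2*pos - 15)))
Before havoc n: forall n_1. (((2*n_1 + pos >= 0 && n_1 != 6) ==> (n_1 <= -4 || 2*k <= -6 || (2*k + (1/3)*n_1 >= 5 ==> k + 3*y < 2*pos - 8))) && ((!(2*n_1 + pos >= 0 && n_1 != 6)) ==> (n_1 <= -4 || 2*k <= -6 || (2*k + (1/3)*n_1 >= 5 ==> 2*k < 2*pos - 15))))
Answer: WP = forall n_1. (((2*n_1 + pos >= 0 && n_1 != 6) ==> (n_1 <= -4 || 2*k <= -6 || (2*k + (1/3)*n_1 >= 5 ==> k + 3*y < 2*pos - 8))) && ((!(2*n_1 + pos >= 0 && n_1 != 6)) ==> (n_1 <= -4 || 2*k <= -6 || (2*k + (1/3)*n_1 >= 5 ==> 2*k < 2*pos - 15))))


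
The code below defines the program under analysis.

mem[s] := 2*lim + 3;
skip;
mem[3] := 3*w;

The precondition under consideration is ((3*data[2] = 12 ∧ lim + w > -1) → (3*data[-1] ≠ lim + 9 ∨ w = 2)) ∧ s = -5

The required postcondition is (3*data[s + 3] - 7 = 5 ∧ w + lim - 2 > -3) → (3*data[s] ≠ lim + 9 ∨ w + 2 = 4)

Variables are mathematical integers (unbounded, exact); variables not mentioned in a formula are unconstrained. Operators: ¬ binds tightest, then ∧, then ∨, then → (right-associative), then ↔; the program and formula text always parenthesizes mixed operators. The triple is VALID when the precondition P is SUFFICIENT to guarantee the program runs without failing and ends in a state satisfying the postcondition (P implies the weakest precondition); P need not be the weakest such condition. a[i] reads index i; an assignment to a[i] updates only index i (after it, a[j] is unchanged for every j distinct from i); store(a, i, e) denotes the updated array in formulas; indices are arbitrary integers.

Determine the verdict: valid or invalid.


Working backward. After the program, the postcondition (3*data[s + 3] - 7 = 5 ∧ w + lim - 2 > -3) → (3*data[s] ≠ lim + 9 ∨ w + 2 = 4) must hold; in canonical form it is (3*data[s + 3] = 12 ∧ lim + w > -1) → (3*data[s] ≠ lim + 9 ∨ w = 2).
Before mem[3] := 3*w: (3*data[s + 3] = 12 ∧ lim + w > -1) → (3*data[s] ≠ lim + 9 ∨ w = 2)
Before skip: (3*data[s + 3] = 12 ∧ lim + w > -1) → (3*data[s] ≠ lim + 9 ∨ w = 2)
Before mem[s] := 2*lim + 3: (3*data[s + 3] = 12 ∧ lim + w > -1) → (3*data[s] ≠ lim + 9 ∨ w = 2)
The weakest precondition is (3*data[s + 3] = 12 ∧ lim + w > -1) → (3*data[s] ≠ lim + 9 ∨ w = 2).
Check whether ((3*data[2] = 12 ∧ lim + w > -1) → (3*data[-1] ≠ lim + 9 ∨ w = 2)) ∧ s = -5 implies it.
Countermodel: at the initial state data = {[-5] = 0, [-2] = 4, [-1] = 4, [2] = 3, elsewhere 4}, lim = -9, s = -5, w = 9, the precondition holds but the weakest precondition fails.
Answer: invalid


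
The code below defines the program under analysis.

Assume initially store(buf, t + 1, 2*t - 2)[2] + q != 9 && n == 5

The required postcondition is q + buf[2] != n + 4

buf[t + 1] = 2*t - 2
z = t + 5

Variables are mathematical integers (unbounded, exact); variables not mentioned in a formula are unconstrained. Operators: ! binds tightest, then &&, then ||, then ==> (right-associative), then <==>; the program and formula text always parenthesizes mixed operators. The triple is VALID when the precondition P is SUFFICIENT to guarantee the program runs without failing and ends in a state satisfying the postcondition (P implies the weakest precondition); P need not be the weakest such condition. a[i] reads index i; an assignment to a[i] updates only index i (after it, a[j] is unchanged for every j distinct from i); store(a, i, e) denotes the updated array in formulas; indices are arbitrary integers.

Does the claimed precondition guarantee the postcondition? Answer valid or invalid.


Working backward. After the program, the postcondition q + buf[2] != n + 4 must hold; in canonical form it is buf[2] + q != n + 4.
Before z := t + 5: buf[2] + q != n + 4
Before buf[t + 1] := 2*t - 2: store(buf, t + 1, 2*t - 2)[2] + q != n + 4
The weakest precondition is store(buf, t + 1, 2*t - 2)[2] + q != n + 4.
Check whether store(buf, t + 1, 2*t - 2)[2] + q != 9 && n == 5 implies it.
Every state satisfying the precondition satisfies the weakest precondition: the implication holds.
Answer: valid


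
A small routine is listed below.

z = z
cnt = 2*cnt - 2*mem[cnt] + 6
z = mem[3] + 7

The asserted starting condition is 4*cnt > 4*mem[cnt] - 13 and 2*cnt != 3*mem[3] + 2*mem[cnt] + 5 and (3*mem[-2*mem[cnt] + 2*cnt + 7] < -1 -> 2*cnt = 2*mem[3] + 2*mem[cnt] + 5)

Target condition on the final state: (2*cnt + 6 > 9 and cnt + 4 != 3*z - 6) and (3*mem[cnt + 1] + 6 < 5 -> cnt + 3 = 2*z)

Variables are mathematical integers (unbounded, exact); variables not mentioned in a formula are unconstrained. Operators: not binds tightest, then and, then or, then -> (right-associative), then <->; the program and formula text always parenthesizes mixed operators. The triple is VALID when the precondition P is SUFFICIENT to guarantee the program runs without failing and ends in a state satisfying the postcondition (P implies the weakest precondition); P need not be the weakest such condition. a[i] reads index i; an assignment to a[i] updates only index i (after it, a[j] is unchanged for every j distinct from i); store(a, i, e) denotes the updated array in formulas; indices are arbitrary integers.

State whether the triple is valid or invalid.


Working backward. After the program, the postcondition (2*cnt + 6 > 9 and cnt + 4 != 3*z - 6) and (3*mem[cnt + 1] + 6 < 5 -> cnt + 3 = 2*z) must hold; in canonical form it is 2*cnt > 3 and cnt != 3*z - 10 and (3*mem[cnt + 1] < -1 -> cnt = 2*z - 3).
Before z := mem[3] + 7: 2*cnt > 3 and cnt != 3*mem[3] + 11 and (3*mem[cnt + 1] < -1 -> cnt = 2*mem[3] + 11)
Before cnt := 2*cnt - 2*mem[cnt] + 6: 4*cnt > 4*mem[cnt] - 9 and 2*cnt != 3*mem[3] + 2*mem[cnt] + 5 and (3*mem[-2*mem[cnt] + 2*cnt + 7] < -1 -> 2*cnt = 2*mem[3] + 2*mem[cnt] + 5)
Before z := z: 4*cnt > 4*mem[cnt] - 9 and 2*cnt != 3*mem[3] + 2*mem[cnt] + 5 and (3*mem[-2*mem[cnt] + 2*cnt + 7] < -1 -> 2*cnt = 2*mem[3] + 2*mem[cnt] + 5)
The weakest precondition is 4*cnt > 4*mem[cnt] - 9 and 2*cnt != 3*mem[3] + 2*mem[cnt] + 5 and (3*mem[-2*mem[cnt] + 2*cnt + 7] < -1 -> 2*cnt = 2*mem[3] + 2*mem[cnt] + 5).
Check whether 4*cnt > 4*mem[cnt] - 13 and 2*cnt != 3*mem[3] + 2*mem[cnt] + 5 and (3*mem[-2*mem[cnt] + 2*cnt + 7] < -1 -> 2*cnt = 2*mem[3] + 2*mem[cnt] + 5) implies it.
Countermodel: at the initial state cnt = -3, mem = {[-3] = 0, [1] = 7040, [3] = -4, elsewhere 7040}, the precondition holds but the weakest precondition fails.
Answer: invalid


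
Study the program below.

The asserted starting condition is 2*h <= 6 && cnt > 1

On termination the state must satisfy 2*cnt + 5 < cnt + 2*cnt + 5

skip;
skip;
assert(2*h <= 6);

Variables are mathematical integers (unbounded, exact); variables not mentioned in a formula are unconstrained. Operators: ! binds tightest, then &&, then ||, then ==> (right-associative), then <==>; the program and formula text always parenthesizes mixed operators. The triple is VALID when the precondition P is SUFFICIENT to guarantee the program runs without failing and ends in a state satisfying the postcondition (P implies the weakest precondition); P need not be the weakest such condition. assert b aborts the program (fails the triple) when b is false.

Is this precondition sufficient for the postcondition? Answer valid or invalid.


Working backward. After the program, the postcondition 2*cnt + 5 < cnt + 2*cnt + 5 must hold; in canonical form it is cnt > 0.
Before assert 2*h <= 6: 2*h <= 6 && cnt > 0
Before skip: 2*h <= 6 && cnt > 0
Before skip: 2*h <= 6 && cnt > 0
The weakest precondition is 2*h <= 6 && cnt > 0.
Check whether 2*h <= 6 && cnt > 1 implies it.
Every state satisfying the precondition satisfies the weakest precondition: the implication holds.
Answer: valid


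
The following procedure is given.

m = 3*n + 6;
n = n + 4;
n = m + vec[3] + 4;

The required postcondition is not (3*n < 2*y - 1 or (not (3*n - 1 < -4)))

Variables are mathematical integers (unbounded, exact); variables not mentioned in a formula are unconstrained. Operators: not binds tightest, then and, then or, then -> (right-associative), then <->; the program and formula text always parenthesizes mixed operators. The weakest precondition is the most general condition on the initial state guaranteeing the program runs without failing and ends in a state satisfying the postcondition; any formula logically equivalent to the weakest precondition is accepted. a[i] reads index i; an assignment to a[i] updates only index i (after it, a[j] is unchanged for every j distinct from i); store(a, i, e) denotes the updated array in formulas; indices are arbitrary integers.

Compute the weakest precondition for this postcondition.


Working backward. After the program, the postcondition not (3*n < 2*y - 1 or (not (3*n - 1 < -4))) must hold; in canonical form it is not (3*n < 2*y - 1 or (not (3*n < -3))).
Before n := m + vec[3] + 4: not (3*vec[3] + 3*m < 2*y - 13 or (not (3*vec[3] + 3*m < -15)))
Before n := n + 4: not (3*vec[3] + 3*m < 2*y - 13 or (not (3*vec[3] + 3*m < -15)))
Before m := 3*n + 6: not (3*vec[3] + 9*n < 2*y - 31 or (not (3*vec[3] + 9*n < -33)))
Answer: WP = not (3*vec[3] + 9*n < 2*y - 31 or (not (3*vec[3] + 9*n < -33)))
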